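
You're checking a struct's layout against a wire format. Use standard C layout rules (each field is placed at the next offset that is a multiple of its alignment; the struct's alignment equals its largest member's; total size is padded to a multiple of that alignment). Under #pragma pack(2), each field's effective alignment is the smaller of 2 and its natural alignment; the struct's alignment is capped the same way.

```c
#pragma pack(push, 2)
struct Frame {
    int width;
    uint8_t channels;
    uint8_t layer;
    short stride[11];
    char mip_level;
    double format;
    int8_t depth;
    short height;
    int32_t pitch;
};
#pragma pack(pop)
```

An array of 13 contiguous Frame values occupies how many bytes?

598

0..4  width  (4B, 2-aligned)
4..5  channels  (1B, 1-aligned)
5..6  layer  (1B, 1-aligned)
6..28  stride  (22B, 2-aligned)
28..29  mip_level  (1B, 1-aligned)
29..30  -- padding (1B)
30..38  format  (8B, 2-aligned)
38..39  depth  (1B, 1-aligned)
39..40  -- padding (1B)
40..42  height  (2B, 2-aligned)
42..46  pitch  (4B, 2-aligned)
sizeof = 46, alignof = 2
array of 13: 13 × 46 = 598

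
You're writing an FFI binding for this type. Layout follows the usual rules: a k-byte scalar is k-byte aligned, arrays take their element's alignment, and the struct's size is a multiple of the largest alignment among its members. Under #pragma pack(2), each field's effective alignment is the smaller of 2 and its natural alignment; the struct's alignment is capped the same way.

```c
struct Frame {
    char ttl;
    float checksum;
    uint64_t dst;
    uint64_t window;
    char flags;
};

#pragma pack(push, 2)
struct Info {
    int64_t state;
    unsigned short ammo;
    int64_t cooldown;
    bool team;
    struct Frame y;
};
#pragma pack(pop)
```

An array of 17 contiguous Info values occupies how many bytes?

884

Frame: @0: ttl [1B, align 1] → 1; +3 pad (align 4); @4: checksum [4B, align 4] → 8; @8: dst [8B, align 8] → 16; @16: window [8B, align 8] → 24; @24: flags [1B, align 1] → 25; +7 tail pad (align 8); size 32, align 8
@0: state [8B, align 2] → 8
@8: ammo [2B, align 2] → 10
@10: cooldown [8B, align 2] → 18
@18: team [1B, align 1] → 19
+1 pad (align 2)
@20: y [32B, align 2] → 52
size 52, align 2
array of 17: 17 × 52 = 884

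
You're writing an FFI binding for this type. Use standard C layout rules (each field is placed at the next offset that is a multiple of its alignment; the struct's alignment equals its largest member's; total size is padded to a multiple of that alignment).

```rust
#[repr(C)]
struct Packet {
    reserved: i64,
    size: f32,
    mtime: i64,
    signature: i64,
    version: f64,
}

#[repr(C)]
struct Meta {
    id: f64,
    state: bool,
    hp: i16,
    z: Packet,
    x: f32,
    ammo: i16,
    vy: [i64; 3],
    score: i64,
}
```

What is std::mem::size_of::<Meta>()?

96

Packet: @0: reserved [8B, align 8] → 8; @8: size [4B, align 4] → 12; +4 pad (align 8); @16: mtime [8B, align 8] → 24; @24: signature [8B, align 8] → 32; @32: version [8B, align 8] → 40; size 40, align 8
@0: id [8B, align 8] → 8
@8: state [1B, align 1] → 9
+1 pad (align 2)
@10: hp [2B, align 2] → 12
+4 pad (align 8)
@16: z [40B, align 8] → 56
@56: x [4B, align 4] → 60
@60: ammo [2B, align 2] → 62
+2 pad (align 8)
@64: vy [24B, align 8] → 88
@88: score [8B, align 8] → 96
size 96, align 8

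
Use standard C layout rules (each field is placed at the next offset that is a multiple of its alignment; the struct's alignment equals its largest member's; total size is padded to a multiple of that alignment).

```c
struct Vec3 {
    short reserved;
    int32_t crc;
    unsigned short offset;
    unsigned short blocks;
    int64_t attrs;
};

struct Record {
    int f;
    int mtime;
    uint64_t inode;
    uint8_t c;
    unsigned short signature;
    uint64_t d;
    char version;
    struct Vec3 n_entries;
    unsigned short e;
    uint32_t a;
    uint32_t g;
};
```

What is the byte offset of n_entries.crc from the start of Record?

44

Vec3: reserved at 0 (size 2, align 2) → ends 2; pad 2 to align 4 for crc; crc at 4 (size 4, align 4) → ends 8; offset at 8 (size 2, align 2) → ends 10; blocks at 10 (size 2, align 2) → ends 12; pad 4 to align 8 for attrs; attrs at 16 (size 8, align 8) → ends 24; total 24 bytes, alignment 8
f at 0 (size 4, align 4) → ends 4
mtime at 4 (size 4, align 4) → ends 8
inode at 8 (size 8, align 8) → ends 16
c at 16 (size 1, align 1) → ends 17
pad 1 to align 2 for signature
signature at 18 (size 2, align 2) → ends 20
pad 4 to align 8 for d
d at 24 (size 8, align 8) → ends 32
version at 32 (size 1, align 1) → ends 33
pad 7 to align 8 for n_entries
n_entries at 40 (size 24, align 8) → ends 64
within Vec3: crc at 4
40 + 4 = 44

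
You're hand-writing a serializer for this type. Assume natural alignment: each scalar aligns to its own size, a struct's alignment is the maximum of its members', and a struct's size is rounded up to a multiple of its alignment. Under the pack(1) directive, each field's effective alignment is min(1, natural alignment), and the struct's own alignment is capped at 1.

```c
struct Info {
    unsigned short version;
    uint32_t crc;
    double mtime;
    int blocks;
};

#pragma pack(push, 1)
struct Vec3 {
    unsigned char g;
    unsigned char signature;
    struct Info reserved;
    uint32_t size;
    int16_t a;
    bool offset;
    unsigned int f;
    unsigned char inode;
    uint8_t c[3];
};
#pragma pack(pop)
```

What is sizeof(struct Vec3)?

41 bytes

Info: 0..2  version  (2B, 2-aligned); 2..4  -- padding (2B); 4..8  crc  (4B, 4-aligned); 8..16  mtime  (8B, 8-aligned); 16..20  blocks  (4B, 4-aligned); 20..24  -- tail padding (4B); sizeof = 24, alignof = 8
0..1  g  (1B, 1-aligned)
1..2  signature  (1B, 1-aligned)
2..26  reserved  (24B, 1-aligned)
26..30  size  (4B, 1-aligned)
30..32  a  (2B, 1-aligned)
32..33  offset  (1B, 1-aligned)
33..37  f  (4B, 1-aligned)
37..38  inode  (1B, 1-aligned)
38..41  c  (3B, 1-aligned)
sizeof = 41, alignof = 1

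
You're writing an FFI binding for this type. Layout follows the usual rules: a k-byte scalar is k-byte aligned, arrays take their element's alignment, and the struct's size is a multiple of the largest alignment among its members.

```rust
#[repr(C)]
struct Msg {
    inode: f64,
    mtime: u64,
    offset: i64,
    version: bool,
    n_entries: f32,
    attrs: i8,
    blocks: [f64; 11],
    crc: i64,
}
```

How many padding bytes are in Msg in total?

10

inode at 0 (size 8, align 8) → ends 8
mtime at 8 (size 8, align 8) → ends 16
offset at 16 (size 8, align 8) → ends 24
version at 24 (size 1, align 1) → ends 25
pad 3 to align 4 for n_entries
n_entries at 28 (size 4, align 4) → ends 32
attrs at 32 (size 1, align 1) → ends 33
pad 7 to align 8 for blocks
blocks at 40 (size 88, align 8) → ends 128
crc at 128 (size 8, align 8) → ends 136
total 136 bytes, alignment 8
data bytes 126, size 136 → padding 10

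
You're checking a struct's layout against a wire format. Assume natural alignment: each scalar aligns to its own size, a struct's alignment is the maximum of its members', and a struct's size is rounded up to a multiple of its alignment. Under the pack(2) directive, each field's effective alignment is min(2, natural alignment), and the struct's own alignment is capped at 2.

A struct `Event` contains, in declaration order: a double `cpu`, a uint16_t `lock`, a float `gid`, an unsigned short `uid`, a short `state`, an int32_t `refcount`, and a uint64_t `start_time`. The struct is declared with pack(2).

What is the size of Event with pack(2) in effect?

@0: cpu [8B, align 2] → 8
@8: lock [2B, align 2] → 10
@10: gid [4B, align 2] → 14
@14: uid [2B, align 2] → 16
@16: state [2B, align 2] → 18
@18: refcount [4B, align 2] → 22
@22: start_time [8B, align 2] → 30
size 30, align 2

30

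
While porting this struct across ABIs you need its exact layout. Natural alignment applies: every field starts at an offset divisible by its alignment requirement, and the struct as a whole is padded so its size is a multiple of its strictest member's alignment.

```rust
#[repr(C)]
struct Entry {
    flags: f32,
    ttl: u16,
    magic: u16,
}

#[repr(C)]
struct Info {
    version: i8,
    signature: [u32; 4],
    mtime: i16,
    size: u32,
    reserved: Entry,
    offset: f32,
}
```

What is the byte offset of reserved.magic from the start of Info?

34

Entry: 0..4  flags  (4B, 4-aligned); 4..6  ttl  (2B, 2-aligned); 6..8  magic  (2B, 2-aligned); sizeof = 8, alignof = 4
0..1  version  (1B, 1-aligned)
1..4  -- padding (3B)
4..20  signature  (16B, 4-aligned)
20..22  mtime  (2B, 2-aligned)
22..24  -- padding (2B)
24..28  size  (4B, 4-aligned)
28..36  reserved  (8B, 4-aligned)
within Entry: magic at 6
28 + 6 = 34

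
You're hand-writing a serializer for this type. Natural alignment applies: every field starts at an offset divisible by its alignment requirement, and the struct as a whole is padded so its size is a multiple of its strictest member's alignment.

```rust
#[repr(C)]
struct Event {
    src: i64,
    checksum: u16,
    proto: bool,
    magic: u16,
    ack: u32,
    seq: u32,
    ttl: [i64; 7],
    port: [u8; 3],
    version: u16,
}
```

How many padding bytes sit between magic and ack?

2

src at 0 (size 8, align 8) → ends 8
checksum at 8 (size 2, align 2) → ends 10
proto at 10 (size 1, align 1) → ends 11
pad 1 to align 2 for magic
magic at 12 (size 2, align 2) → ends 14
pad 2 to align 4 for ack
ack at 16 (size 4, align 4) → ends 20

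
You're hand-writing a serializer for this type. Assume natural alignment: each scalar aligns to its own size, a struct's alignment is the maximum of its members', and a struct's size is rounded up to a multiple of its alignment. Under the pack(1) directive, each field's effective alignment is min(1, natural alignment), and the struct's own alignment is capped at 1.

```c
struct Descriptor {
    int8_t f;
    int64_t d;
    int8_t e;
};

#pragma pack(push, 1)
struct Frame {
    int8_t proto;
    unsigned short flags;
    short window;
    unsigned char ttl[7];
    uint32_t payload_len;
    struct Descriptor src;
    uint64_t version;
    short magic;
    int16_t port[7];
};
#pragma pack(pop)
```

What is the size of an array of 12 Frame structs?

768

Descriptor: @0: f [1B, align 1] → 1; +7 pad (align 8); @8: d [8B, align 8] → 16; @16: e [1B, align 1] → 17; +7 tail pad (align 8); size 24, align 8
@0: proto [1B, align 1] → 1
@1: flags [2B, align 1] → 3
@3: window [2B, align 1] → 5
@5: ttl [7B, align 1] → 12
@12: payload_len [4B, align 1] → 16
@16: src [24B, align 1] → 40
@40: version [8B, align 1] → 48
@48: magic [2B, align 1] → 50
@50: port [14B, align 1] → 64
size 64, align 1
array of 12: 12 × 64 = 768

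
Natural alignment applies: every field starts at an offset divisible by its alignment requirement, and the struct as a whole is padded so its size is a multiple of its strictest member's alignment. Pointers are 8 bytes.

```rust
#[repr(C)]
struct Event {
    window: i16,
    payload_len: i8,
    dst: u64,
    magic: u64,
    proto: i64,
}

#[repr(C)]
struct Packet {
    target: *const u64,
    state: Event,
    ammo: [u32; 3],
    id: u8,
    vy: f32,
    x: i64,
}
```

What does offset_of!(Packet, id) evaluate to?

52

Event: window at 0 (size 2, align 2) → ends 2; payload_len at 2 (size 1, align 1) → ends 3; pad 5 to align 8 for dst; dst at 8 (size 8, align 8) → ends 16; magic at 16 (size 8, align 8) → ends 24; proto at 24 (size 8, align 8) → ends 32; total 32 bytes, alignment 8
target at 0 (size 8, align 8) → ends 8
state at 8 (size 32, align 8) → ends 40
ammo at 40 (size 12, align 4) → ends 52
id at 52 (size 1, align 1) → ends 53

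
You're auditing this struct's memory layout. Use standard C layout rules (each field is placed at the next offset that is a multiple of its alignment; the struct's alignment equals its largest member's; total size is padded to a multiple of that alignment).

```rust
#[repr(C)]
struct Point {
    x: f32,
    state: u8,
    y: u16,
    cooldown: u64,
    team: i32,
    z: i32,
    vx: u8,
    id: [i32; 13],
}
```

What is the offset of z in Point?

x at 0 (size 4, align 4) → ends 4
state at 4 (size 1, align 1) → ends 5
pad 1 to align 2 for y
y at 6 (size 2, align 2) → ends 8
cooldown at 8 (size 8, align 8) → ends 16
team at 16 (size 4, align 4) → ends 20
z at 20 (size 4, align 4) → ends 24

20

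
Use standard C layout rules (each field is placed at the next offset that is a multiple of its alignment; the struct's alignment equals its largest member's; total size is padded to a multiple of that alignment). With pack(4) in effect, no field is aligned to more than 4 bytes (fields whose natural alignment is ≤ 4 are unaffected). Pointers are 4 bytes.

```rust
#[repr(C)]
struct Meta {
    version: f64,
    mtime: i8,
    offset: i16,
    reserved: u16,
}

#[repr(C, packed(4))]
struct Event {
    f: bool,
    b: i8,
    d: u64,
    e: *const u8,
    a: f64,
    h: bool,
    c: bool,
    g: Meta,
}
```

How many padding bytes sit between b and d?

2

Meta: version at 0 (size 8, align 8) → ends 8; mtime at 8 (size 1, align 1) → ends 9; pad 1 to align 2 for offset; offset at 10 (size 2, align 2) → ends 12; reserved at 12 (size 2, align 2) → ends 14; tail pad 2 to reach multiple of 8; total 16 bytes, alignment 8
f at 0 (size 1, align 1) → ends 1
b at 1 (size 1, align 1) → ends 2
pad 2 to align 4 for d
d at 4 (size 8, align 4) → ends 12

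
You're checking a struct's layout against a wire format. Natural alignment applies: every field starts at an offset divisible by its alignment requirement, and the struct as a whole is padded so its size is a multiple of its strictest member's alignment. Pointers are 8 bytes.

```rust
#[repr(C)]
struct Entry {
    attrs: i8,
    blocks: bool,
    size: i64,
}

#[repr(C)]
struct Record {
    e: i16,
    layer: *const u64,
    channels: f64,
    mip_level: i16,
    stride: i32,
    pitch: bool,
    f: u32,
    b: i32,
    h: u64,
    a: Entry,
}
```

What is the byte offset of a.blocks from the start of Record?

57

Entry: attrs at 0 (size 1, align 1) → ends 1; blocks at 1 (size 1, align 1) → ends 2; pad 6 to align 8 for size; size at 8 (size 8, align 8) → ends 16; total 16 bytes, alignment 8
e at 0 (size 2, align 2) → ends 2
pad 6 to align 8 for layer
layer at 8 (size 8, align 8) → ends 16
channels at 16 (size 8, align 8) → ends 24
mip_level at 24 (size 2, align 2) → ends 26
pad 2 to align 4 for stride
stride at 28 (size 4, align 4) → ends 32
pitch at 32 (size 1, align 1) → ends 33
pad 3 to align 4 for f
f at 36 (size 4, align 4) → ends 40
b at 40 (size 4, align 4) → ends 44
pad 4 to align 8 for h
h at 48 (size 8, align 8) → ends 56
a at 56 (size 16, align 8) → ends 72
within Entry: blocks at 1
56 + 1 = 57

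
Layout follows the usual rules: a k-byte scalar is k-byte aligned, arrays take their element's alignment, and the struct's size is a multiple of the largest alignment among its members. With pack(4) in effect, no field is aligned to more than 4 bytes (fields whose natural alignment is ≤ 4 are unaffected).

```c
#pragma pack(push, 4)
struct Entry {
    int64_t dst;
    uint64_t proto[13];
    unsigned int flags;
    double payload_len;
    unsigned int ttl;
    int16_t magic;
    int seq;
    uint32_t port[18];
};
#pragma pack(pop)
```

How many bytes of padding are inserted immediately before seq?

2

dst at 0 (size 8, align 4) → ends 8
proto at 8 (size 104, align 4) → ends 112
flags at 112 (size 4, align 4) → ends 116
payload_len at 116 (size 8, align 4) → ends 124
ttl at 124 (size 4, align 4) → ends 128
magic at 128 (size 2, align 2) → ends 130
pad 2 to align 4 for seq
seq at 132 (size 4, align 4) → ends 136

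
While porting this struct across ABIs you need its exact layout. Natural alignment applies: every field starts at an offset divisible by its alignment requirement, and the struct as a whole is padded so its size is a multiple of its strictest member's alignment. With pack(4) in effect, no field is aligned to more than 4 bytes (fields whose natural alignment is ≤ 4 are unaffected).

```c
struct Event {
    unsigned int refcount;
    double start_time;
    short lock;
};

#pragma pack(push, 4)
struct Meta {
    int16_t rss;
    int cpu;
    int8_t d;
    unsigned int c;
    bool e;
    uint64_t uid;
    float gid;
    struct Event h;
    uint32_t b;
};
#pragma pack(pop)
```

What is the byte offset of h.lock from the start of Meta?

48

Event: refcount at 0 (size 4, align 4) → ends 4; pad 4 to align 8 for start_time; start_time at 8 (size 8, align 8) → ends 16; lock at 16 (size 2, align 2) → ends 18; tail pad 6 to reach multiple of 8; total 24 bytes, alignment 8
rss at 0 (size 2, align 2) → ends 2
pad 2 to align 4 for cpu
cpu at 4 (size 4, align 4) → ends 8
d at 8 (size 1, align 1) → ends 9
pad 3 to align 4 for c
c at 12 (size 4, align 4) → ends 16
e at 16 (size 1, align 1) → ends 17
pad 3 to align 4 for uid
uid at 20 (size 8, align 4) → ends 28
gid at 28 (size 4, align 4) → ends 32
h at 32 (size 24, align 4) → ends 56
within Event: lock at 16
32 + 16 = 48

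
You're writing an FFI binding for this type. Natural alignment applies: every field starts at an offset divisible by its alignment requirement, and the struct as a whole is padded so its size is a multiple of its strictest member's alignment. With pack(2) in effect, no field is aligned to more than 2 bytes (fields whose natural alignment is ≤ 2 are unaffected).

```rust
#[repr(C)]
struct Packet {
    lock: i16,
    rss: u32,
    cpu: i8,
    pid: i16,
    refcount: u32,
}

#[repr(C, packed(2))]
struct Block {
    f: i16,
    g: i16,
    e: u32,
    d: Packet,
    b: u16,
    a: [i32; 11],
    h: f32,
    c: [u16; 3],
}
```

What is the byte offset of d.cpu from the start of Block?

16

Packet: lock at 0 (size 2, align 2) → ends 2; pad 2 to align 4 for rss; rss at 4 (size 4, align 4) → ends 8; cpu at 8 (size 1, align 1) → ends 9; pad 1 to align 2 for pid; pid at 10 (size 2, align 2) → ends 12; refcount at 12 (size 4, align 4) → ends 16; total 16 bytes, alignment 4
f at 0 (size 2, align 2) → ends 2
g at 2 (size 2, align 2) → ends 4
e at 4 (size 4, align 2) → ends 8
d at 8 (size 16, align 2) → ends 24
within Packet: cpu at 8
8 + 8 = 16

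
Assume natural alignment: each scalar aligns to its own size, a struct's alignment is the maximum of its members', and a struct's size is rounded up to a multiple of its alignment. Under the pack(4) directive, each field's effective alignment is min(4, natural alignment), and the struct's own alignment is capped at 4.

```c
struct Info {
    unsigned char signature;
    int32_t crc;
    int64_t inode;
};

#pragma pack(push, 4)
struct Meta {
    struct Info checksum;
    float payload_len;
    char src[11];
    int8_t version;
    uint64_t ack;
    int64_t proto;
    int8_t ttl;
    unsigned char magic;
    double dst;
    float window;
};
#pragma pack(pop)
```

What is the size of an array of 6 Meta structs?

Info: @0: signature [1B, align 1] → 1; +3 pad (align 4); @4: crc [4B, align 4] → 8; @8: inode [8B, align 8] → 16; size 16, align 8
@0: checksum [16B, align 4] → 16
@16: payload_len [4B, align 4] → 20
@20: src [11B, align 1] → 31
@31: version [1B, align 1] → 32
@32: ack [8B, align 4] → 40
@40: proto [8B, align 4] → 48
@48: ttl [1B, align 1] → 49
@49: magic [1B, align 1] → 50
+2 pad (align 4)
@52: dst [8B, align 4] → 60
@60: window [4B, align 4] → 64
size 64, align 4
array of 6: 6 × 64 = 384

384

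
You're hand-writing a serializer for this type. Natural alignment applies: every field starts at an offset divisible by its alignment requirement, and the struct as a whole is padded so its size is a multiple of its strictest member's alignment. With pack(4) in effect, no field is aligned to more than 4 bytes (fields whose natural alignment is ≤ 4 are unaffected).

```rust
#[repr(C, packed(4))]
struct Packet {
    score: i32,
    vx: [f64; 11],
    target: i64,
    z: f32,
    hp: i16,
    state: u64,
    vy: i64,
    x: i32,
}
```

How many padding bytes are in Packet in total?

0..4  score  (4B, 4-aligned)
4..92  vx  (88B, 4-aligned)
92..100  target  (8B, 4-aligned)
100..104  z  (4B, 4-aligned)
104..106  hp  (2B, 2-aligned)
106..108  -- padding (2B)
108..116  state  (8B, 4-aligned)
116..124  vy  (8B, 4-aligned)
124..128  x  (4B, 4-aligned)
sizeof = 128, alignof = 4
data bytes 126, size 128 → padding 2

2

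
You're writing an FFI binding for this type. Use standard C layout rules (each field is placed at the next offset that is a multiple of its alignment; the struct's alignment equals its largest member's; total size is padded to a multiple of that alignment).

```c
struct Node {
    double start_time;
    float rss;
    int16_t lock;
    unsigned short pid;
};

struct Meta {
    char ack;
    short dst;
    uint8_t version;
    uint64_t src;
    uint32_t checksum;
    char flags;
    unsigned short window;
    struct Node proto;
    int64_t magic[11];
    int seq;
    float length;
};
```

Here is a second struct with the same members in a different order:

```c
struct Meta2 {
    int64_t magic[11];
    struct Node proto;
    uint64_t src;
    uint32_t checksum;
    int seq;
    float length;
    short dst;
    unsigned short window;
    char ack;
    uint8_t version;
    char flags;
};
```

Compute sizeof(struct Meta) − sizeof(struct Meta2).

Node: start_time at 0 (size 8, align 8) → ends 8; rss at 8 (size 4, align 4) → ends 12; lock at 12 (size 2, align 2) → ends 14; pid at 14 (size 2, align 2) → ends 16; total 16 bytes, alignment 8
ack at 0 (size 1, align 1) → ends 1
pad 1 to align 2 for dst
dst at 2 (size 2, align 2) → ends 4
version at 4 (size 1, align 1) → ends 5
pad 3 to align 8 for src
src at 8 (size 8, align 8) → ends 16
checksum at 16 (size 4, align 4) → ends 20
flags at 20 (size 1, align 1) → ends 21
pad 1 to align 2 for window
window at 22 (size 2, align 2) → ends 24
proto at 24 (size 16, align 8) → ends 40
magic at 40 (size 88, align 8) → ends 128
seq at 128 (size 4, align 4) → ends 132
length at 132 (size 4, align 4) → ends 136
total 136 bytes, alignment 8
— Meta2 —
magic at 0 (size 88, align 8) → ends 88
proto at 88 (size 16, align 8) → ends 104
src at 104 (size 8, align 8) → ends 112
checksum at 112 (size 4, align 4) → ends 116
seq at 116 (size 4, align 4) → ends 120
length at 120 (size 4, align 4) → ends 124
dst at 124 (size 2, align 2) → ends 126
window at 126 (size 2, align 2) → ends 128
ack at 128 (size 1, align 1) → ends 129
version at 129 (size 1, align 1) → ends 130
flags at 130 (size 1, align 1) → ends 131
tail pad 5 to reach multiple of 8
total 136 bytes, alignment 8
136 − 136 = 0

0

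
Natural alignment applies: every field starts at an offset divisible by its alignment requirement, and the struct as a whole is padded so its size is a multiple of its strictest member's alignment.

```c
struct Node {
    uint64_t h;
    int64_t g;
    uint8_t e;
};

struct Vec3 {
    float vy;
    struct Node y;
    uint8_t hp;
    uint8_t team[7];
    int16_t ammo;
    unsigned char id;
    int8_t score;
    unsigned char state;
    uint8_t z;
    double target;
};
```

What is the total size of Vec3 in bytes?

Node: h at 0 (size 8, align 8) → ends 8; g at 8 (size 8, align 8) → ends 16; e at 16 (size 1, align 1) → ends 17; tail pad 7 to reach multiple of 8; total 24 bytes, alignment 8
vy at 0 (size 4, align 4) → ends 4
pad 4 to align 8 for y
y at 8 (size 24, align 8) → ends 32
hp at 32 (size 1, align 1) → ends 33
team at 33 (size 7, align 1) → ends 40
ammo at 40 (size 2, align 2) → ends 42
id at 42 (size 1, align 1) → ends 43
score at 43 (size 1, align 1) → ends 44
state at 44 (size 1, align 1) → ends 45
z at 45 (size 1, align 1) → ends 46
pad 2 to align 8 for target
target at 48 (size 8, align 8) → ends 56
total 56 bytes, alignment 8

56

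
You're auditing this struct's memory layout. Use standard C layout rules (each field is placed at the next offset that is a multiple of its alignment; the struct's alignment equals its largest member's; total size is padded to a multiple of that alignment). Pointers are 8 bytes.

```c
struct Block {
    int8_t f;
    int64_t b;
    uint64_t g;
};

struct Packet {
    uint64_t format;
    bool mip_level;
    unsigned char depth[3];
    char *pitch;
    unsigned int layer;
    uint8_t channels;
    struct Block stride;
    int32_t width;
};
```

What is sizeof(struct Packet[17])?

1088

Block: f at 0 (size 1, align 1) → ends 1; pad 7 to align 8 for b; b at 8 (size 8, align 8) → ends 16; g at 16 (size 8, align 8) → ends 24; total 24 bytes, alignment 8
format at 0 (size 8, align 8) → ends 8
mip_level at 8 (size 1, align 1) → ends 9
depth at 9 (size 3, align 1) → ends 12
pad 4 to align 8 for pitch
pitch at 16 (size 8, align 8) → ends 24
layer at 24 (size 4, align 4) → ends 28
channels at 28 (size 1, align 1) → ends 29
pad 3 to align 8 for stride
stride at 32 (size 24, align 8) → ends 56
width at 56 (size 4, align 4) → ends 60
tail pad 4 to reach multiple of 8
total 64 bytes, alignment 8
array of 17: 17 × 64 = 1088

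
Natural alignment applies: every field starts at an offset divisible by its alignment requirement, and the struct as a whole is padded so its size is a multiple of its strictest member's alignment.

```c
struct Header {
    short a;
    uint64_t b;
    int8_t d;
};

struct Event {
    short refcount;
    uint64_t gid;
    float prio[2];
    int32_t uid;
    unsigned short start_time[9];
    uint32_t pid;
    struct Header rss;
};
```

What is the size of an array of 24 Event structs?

Header: 0..2  a  (2B, 2-aligned); 2..8  -- padding (6B); 8..16  b  (8B, 8-aligned); 16..17  d  (1B, 1-aligned); 17..24  -- tail padding (7B); sizeof = 24, alignof = 8
0..2  refcount  (2B, 2-aligned)
2..8  -- padding (6B)
8..16  gid  (8B, 8-aligned)
16..24  prio  (8B, 4-aligned)
24..28  uid  (4B, 4-aligned)
28..46  start_time  (18B, 2-aligned)
46..48  -- padding (2B)
48..52  pid  (4B, 4-aligned)
52..56  -- padding (4B)
56..80  rss  (24B, 8-aligned)
sizeof = 80, alignof = 8
array of 24: 24 × 80 = 1920

1920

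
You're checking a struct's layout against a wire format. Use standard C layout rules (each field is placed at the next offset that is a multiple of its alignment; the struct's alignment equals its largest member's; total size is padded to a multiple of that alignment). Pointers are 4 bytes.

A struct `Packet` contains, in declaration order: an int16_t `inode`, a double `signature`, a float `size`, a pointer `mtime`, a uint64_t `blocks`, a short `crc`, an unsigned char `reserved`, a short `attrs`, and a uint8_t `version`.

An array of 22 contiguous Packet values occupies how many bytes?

@0: inode [2B, align 2] → 2
+6 pad (align 8)
@8: signature [8B, align 8] → 16
@16: size [4B, align 4] → 20
@20: mtime [4B, align 4] → 24
@24: blocks [8B, align 8] → 32
@32: crc [2B, align 2] → 34
@34: reserved [1B, align 1] → 35
+1 pad (align 2)
@36: attrs [2B, align 2] → 38
@38: version [1B, align 1] → 39
+1 tail pad (align 8)
size 40, align 8
array of 22: 22 × 40 = 880

880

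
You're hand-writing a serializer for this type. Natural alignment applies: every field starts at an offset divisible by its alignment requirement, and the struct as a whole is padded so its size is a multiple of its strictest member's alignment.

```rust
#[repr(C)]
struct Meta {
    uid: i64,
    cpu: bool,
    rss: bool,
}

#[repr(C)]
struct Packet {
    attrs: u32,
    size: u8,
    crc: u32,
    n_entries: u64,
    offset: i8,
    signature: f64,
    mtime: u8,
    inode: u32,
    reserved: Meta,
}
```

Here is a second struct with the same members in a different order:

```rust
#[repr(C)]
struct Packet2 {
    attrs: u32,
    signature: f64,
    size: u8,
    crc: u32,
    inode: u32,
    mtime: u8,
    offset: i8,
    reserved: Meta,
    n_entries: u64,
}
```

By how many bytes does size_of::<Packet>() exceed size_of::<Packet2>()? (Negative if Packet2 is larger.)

Meta: uid at 0 (size 8, align 8) → ends 8; cpu at 8 (size 1, align 1) → ends 9; rss at 9 (size 1, align 1) → ends 10; tail pad 6 to reach multiple of 8; total 16 bytes, alignment 8
attrs at 0 (size 4, align 4) → ends 4
size at 4 (size 1, align 1) → ends 5
pad 3 to align 4 for crc
crc at 8 (size 4, align 4) → ends 12
pad 4 to align 8 for n_entries
n_entries at 16 (size 8, align 8) → ends 24
offset at 24 (size 1, align 1) → ends 25
pad 7 to align 8 for signature
signature at 32 (size 8, align 8) → ends 40
mtime at 40 (size 1, align 1) → ends 41
pad 3 to align 4 for inode
inode at 44 (size 4, align 4) → ends 48
reserved at 48 (size 16, align 8) → ends 64
total 64 bytes, alignment 8
— Packet2 —
attrs at 0 (size 4, align 4) → ends 4
pad 4 to align 8 for signature
signature at 8 (size 8, align 8) → ends 16
size at 16 (size 1, align 1) → ends 17
pad 3 to align 4 for crc
crc at 20 (size 4, align 4) → ends 24
inode at 24 (size 4, align 4) → ends 28
mtime at 28 (size 1, align 1) → ends 29
offset at 29 (size 1, align 1) → ends 30
pad 2 to align 8 for reserved
reserved at 32 (size 16, align 8) → ends 48
n_entries at 48 (size 8, align 8) → ends 56
total 56 bytes, alignment 8
64 − 56 = 8

8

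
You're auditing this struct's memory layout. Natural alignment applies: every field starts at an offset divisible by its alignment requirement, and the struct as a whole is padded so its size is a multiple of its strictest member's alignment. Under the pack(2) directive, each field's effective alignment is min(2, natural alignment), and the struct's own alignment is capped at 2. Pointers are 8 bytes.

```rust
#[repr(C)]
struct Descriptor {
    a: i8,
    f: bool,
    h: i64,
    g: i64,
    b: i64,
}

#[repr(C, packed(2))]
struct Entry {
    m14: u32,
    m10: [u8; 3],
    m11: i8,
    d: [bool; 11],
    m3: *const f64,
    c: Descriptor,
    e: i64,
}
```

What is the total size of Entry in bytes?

68

Descriptor: 0..1  a  (1B, 1-aligned); 1..2  f  (1B, 1-aligned); 2..8  -- padding (6B); 8..16  h  (8B, 8-aligned); 16..24  g  (8B, 8-aligned); 24..32  b  (8B, 8-aligned); sizeof = 32, alignof = 8
0..4  m14  (4B, 2-aligned)
4..7  m10  (3B, 1-aligned)
7..8  m11  (1B, 1-aligned)
8..19  d  (11B, 1-aligned)
19..20  -- padding (1B)
20..28  m3  (8B, 2-aligned)
28..60  c  (32B, 2-aligned)
60..68  e  (8B, 2-aligned)
sizeof = 68, alignof = 2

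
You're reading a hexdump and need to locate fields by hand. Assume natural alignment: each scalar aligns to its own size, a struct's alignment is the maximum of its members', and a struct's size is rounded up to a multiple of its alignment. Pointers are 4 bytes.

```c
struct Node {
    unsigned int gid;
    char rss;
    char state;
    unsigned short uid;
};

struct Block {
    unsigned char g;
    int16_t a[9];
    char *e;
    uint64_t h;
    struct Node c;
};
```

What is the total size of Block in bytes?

Node: gid at 0 (size 4, align 4) → ends 4; rss at 4 (size 1, align 1) → ends 5; state at 5 (size 1, align 1) → ends 6; uid at 6 (size 2, align 2) → ends 8; total 8 bytes, alignment 4
g at 0 (size 1, align 1) → ends 1
pad 1 to align 2 for a
a at 2 (size 18, align 2) → ends 20
e at 20 (size 4, align 4) → ends 24
h at 24 (size 8, align 8) → ends 32
c at 32 (size 8, align 4) → ends 40
total 40 bytes, alignment 8

40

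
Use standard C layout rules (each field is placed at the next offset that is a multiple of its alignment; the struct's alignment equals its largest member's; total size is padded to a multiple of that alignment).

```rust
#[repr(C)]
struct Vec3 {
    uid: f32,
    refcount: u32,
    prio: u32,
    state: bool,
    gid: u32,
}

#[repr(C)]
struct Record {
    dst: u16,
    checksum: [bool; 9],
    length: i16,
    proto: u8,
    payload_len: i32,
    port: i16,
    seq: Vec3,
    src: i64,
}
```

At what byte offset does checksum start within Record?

2

Vec3: 0..4  uid  (4B, 4-aligned); 4..8  refcount  (4B, 4-aligned); 8..12  prio  (4B, 4-aligned); 12..13  state  (1B, 1-aligned); 13..16  -- padding (3B); 16..20  gid  (4B, 4-aligned); sizeof = 20, alignof = 4
0..2  dst  (2B, 2-aligned)
2..11  checksum  (9B, 1-aligned)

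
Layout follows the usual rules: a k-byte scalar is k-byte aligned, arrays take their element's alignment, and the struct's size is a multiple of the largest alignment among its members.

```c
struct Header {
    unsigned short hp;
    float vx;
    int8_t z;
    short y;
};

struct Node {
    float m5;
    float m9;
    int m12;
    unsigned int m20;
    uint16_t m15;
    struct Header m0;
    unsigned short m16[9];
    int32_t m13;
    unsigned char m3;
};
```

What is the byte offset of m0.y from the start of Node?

Header: hp at 0 (size 2, align 2) → ends 2; pad 2 to align 4 for vx; vx at 4 (size 4, align 4) → ends 8; z at 8 (size 1, align 1) → ends 9; pad 1 to align 2 for y; y at 10 (size 2, align 2) → ends 12; total 12 bytes, alignment 4
m5 at 0 (size 4, align 4) → ends 4
m9 at 4 (size 4, align 4) → ends 8
m12 at 8 (size 4, align 4) → ends 12
m20 at 12 (size 4, align 4) → ends 16
m15 at 16 (size 2, align 2) → ends 18
pad 2 to align 4 for m0
m0 at 20 (size 12, align 4) → ends 32
within Header: y at 10
20 + 10 = 30

30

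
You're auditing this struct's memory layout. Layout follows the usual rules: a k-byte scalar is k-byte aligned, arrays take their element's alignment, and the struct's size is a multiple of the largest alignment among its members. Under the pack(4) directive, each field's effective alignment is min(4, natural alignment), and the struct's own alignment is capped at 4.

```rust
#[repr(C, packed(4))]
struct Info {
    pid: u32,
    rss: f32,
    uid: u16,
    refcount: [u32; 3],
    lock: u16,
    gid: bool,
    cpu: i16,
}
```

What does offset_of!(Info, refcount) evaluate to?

12

@0: pid [4B, align 4] → 4
@4: rss [4B, align 4] → 8
@8: uid [2B, align 2] → 10
+2 pad (align 4)
@12: refcount [12B, align 4] → 24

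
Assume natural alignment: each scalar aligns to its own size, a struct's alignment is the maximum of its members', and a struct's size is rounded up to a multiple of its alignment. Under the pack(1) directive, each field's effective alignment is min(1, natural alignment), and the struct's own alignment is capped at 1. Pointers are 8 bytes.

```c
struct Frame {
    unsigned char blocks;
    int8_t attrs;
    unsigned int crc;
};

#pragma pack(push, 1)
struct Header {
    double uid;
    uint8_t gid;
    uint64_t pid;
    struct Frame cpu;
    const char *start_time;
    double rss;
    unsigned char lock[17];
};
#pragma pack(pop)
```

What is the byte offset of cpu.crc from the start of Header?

21

Frame: 0..1  blocks  (1B, 1-aligned); 1..2  attrs  (1B, 1-aligned); 2..4  -- padding (2B); 4..8  crc  (4B, 4-aligned); sizeof = 8, alignof = 4
0..8  uid  (8B, 1-aligned)
8..9  gid  (1B, 1-aligned)
9..17  pid  (8B, 1-aligned)
17..25  cpu  (8B, 1-aligned)
within Frame: crc at 4
17 + 4 = 21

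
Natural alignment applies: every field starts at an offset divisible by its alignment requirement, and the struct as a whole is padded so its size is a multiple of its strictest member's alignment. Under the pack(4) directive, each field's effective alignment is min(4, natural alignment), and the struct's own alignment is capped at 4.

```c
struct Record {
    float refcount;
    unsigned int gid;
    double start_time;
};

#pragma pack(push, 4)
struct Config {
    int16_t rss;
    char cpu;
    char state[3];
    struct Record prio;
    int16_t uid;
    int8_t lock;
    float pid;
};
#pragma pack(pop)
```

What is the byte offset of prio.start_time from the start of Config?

16

Record: 0..4  refcount  (4B, 4-aligned); 4..8  gid  (4B, 4-aligned); 8..16  start_time  (8B, 8-aligned); sizeof = 16, alignof = 8
0..2  rss  (2B, 2-aligned)
2..3  cpu  (1B, 1-aligned)
3..6  state  (3B, 1-aligned)
6..8  -- padding (2B)
8..24  prio  (16B, 4-aligned)
within Record: start_time at 8
8 + 8 = 16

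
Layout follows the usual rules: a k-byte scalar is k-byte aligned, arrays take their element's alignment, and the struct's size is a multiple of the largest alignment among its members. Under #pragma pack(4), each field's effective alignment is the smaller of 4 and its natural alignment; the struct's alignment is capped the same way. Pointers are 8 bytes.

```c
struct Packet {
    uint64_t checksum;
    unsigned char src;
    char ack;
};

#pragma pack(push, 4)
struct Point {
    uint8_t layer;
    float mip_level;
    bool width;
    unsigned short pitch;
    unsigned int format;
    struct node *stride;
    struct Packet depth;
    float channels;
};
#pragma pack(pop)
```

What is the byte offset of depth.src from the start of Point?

Packet: checksum at 0 (size 8, align 8) → ends 8; src at 8 (size 1, align 1) → ends 9; ack at 9 (size 1, align 1) → ends 10; tail pad 6 to reach multiple of 8; total 16 bytes, alignment 8
layer at 0 (size 1, align 1) → ends 1
pad 3 to align 4 for mip_level
mip_level at 4 (size 4, align 4) → ends 8
width at 8 (size 1, align 1) → ends 9
pad 1 to align 2 for pitch
pitch at 10 (size 2, align 2) → ends 12
format at 12 (size 4, align 4) → ends 16
stride at 16 (size 8, align 4) → ends 24
depth at 24 (size 16, align 4) → ends 40
within Packet: src at 8
24 + 8 = 32

32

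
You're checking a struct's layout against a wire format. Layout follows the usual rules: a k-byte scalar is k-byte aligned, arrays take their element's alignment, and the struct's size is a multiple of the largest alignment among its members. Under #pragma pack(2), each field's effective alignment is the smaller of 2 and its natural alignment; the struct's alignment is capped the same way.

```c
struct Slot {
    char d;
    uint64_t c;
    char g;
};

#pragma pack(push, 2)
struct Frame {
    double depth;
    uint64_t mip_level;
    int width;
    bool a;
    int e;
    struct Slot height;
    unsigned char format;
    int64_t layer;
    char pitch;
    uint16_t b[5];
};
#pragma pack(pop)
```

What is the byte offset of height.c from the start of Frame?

34

Slot: d at 0 (size 1, align 1) → ends 1; pad 7 to align 8 for c; c at 8 (size 8, align 8) → ends 16; g at 16 (size 1, align 1) → ends 17; tail pad 7 to reach multiple of 8; total 24 bytes, alignment 8
depth at 0 (size 8, align 2) → ends 8
mip_level at 8 (size 8, align 2) → ends 16
width at 16 (size 4, align 2) → ends 20
a at 20 (size 1, align 1) → ends 21
pad 1 to align 2 for e
e at 22 (size 4, align 2) → ends 26
height at 26 (size 24, align 2) → ends 50
within Slot: c at 8
26 + 8 = 34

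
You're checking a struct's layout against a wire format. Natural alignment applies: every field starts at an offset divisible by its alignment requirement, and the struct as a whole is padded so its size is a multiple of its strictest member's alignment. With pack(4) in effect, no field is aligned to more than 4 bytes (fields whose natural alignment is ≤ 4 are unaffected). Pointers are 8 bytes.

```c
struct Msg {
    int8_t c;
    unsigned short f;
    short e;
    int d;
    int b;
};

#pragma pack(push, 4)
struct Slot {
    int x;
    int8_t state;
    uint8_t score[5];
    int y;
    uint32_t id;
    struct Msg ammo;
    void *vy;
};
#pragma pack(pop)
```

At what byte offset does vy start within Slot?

36

Msg: @0: c [1B, align 1] → 1; +1 pad (align 2); @2: f [2B, align 2] → 4; @4: e [2B, align 2] → 6; +2 pad (align 4); @8: d [4B, align 4] → 12; @12: b [4B, align 4] → 16; size 16, align 4
@0: x [4B, align 4] → 4
@4: state [1B, align 1] → 5
@5: score [5B, align 1] → 10
+2 pad (align 4)
@12: y [4B, align 4] → 16
@16: id [4B, align 4] → 20
@20: ammo [16B, align 4] → 36
@36: vy [8B, align 4] → 44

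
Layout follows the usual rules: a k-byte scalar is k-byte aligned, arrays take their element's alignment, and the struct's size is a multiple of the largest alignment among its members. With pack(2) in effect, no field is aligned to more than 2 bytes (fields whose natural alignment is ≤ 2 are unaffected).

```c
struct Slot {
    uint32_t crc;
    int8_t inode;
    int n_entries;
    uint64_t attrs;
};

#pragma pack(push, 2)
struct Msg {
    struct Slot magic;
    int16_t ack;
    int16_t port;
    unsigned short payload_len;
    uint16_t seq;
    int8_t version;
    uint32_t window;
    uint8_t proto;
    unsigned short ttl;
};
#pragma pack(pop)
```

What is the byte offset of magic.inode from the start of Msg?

4

Slot: 0..4  crc  (4B, 4-aligned); 4..5  inode  (1B, 1-aligned); 5..8  -- padding (3B); 8..12  n_entries  (4B, 4-aligned); 12..16  -- padding (4B); 16..24  attrs  (8B, 8-aligned); sizeof = 24, alignof = 8
0..24  magic  (24B, 2-aligned)
within Slot: inode at 4
0 + 4 = 4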